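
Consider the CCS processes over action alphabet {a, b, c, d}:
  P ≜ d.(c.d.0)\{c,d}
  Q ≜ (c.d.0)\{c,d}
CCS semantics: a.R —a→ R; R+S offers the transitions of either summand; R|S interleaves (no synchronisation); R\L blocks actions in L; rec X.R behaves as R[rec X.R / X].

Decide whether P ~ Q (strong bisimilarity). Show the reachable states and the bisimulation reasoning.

NO

LTS(P): 2 reachable states
  m0 = d.(c.d.0)\{c,d} :: —d→ m1
  m1 = (c.d.0)\{c,d} :: ∅
LTS(Q): 1 reachable states
  n0 = (c.d.0)\{c,d} :: ∅
Coarsest stable partition (strong bisimilarity classes):
  B0 = {m0}
  B1 = {m1, n0}
m0 ∈ B0, n0 ∈ B1 → different blocks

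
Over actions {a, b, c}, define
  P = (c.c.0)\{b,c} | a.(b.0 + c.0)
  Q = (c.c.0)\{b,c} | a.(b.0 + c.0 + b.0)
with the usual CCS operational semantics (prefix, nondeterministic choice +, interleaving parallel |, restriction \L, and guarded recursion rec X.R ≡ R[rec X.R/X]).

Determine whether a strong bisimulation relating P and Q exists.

YES

Reachable graph of P (3 states):
  u0 = (c.c.0)\{b,c} | a.(b.0 + c.0) ⊢ —a→ u1
  u1 = (c.c.0)\{b,c} | (b.0 + c.0) ⊢ —b→ u2, —c→ u2
  u2 = (c.c.0)\{b,c} | 0 ⊢ stopped
Reachable graph of Q (3 states):
  v0 = (c.c.0)\{b,c} | a.(b.0 + c.0 + b.0) ⊢ —a→ v1
  v1 = (c.c.0)\{b,c} | (b.0 + c.0 + b.0) ⊢ —b→ v2, —c→ v2
  v2 = (c.c.0)\{b,c} | 0 ⊢ stopped
Partition-refinement fixed point:
  B0 = {u0, v0}
  B1 = {u1, v1}
  B2 = {u2, v2}
u0 ∈ B0, v0 ∈ B0 → same block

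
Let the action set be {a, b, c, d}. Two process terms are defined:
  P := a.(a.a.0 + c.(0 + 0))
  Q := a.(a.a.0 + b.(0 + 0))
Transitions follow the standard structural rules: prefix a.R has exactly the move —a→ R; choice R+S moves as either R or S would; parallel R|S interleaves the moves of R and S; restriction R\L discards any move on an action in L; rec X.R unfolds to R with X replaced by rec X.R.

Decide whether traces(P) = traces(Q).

trace-distinct — witness ⟨ac⟩

P's transition system — 5 states:
  m0 = a.(a.a.0 + c.(0 + 0)) has moves =a=> m1
  m1 = a.a.0 + c.(0 + 0) has moves =a=> m2, =c=> m3
  m2 = a.0 has moves =a=> m4
  m3 = 0 + 0 has moves ∅
  m4 = 0 has moves ∅
Q's transition system — 5 states:
  n0 = a.(a.a.0 + b.(0 + 0)) has moves =a=> n1
  n1 = a.a.0 + b.(0 + 0) has moves =a=> n2, =b=> n3
  n2 = a.0 has moves =a=> n4
  n3 = 0 + 0 has moves ∅
  n4 = 0 has moves ∅
Executing ac from P (initial set {m0}):
  after a @ step 1: {m1}
  after c @ step 2: {m3}
  ✓ P
Executing ac from Q (initial set {n0}):
  after a @ step 1: {n1}
  after c @ step 2: ∅  — Q cannot continue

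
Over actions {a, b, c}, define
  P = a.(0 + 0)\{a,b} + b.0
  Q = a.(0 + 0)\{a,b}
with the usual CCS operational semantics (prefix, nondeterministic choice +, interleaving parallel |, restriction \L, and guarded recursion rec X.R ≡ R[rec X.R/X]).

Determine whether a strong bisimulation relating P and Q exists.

P's transition system — 3 states:
  m0 = a.(0 + 0)\{a,b} + b.0 → -a-> m1, -b-> m2
  m1 = (0 + 0)\{a,b} → stopped
  m2 = 0 → stopped
Q's transition system — 2 states:
  n0 = a.(0 + 0)\{a,b} → -a-> n1
  n1 = (0 + 0)\{a,b} → stopped
Bisimilarity quotient blocks:
  B0 = {m0}
  B1 = {m1, m2, n1}
  B2 = {n0}
m0 ∈ B0, n0 ∈ B2 → different blocks

NO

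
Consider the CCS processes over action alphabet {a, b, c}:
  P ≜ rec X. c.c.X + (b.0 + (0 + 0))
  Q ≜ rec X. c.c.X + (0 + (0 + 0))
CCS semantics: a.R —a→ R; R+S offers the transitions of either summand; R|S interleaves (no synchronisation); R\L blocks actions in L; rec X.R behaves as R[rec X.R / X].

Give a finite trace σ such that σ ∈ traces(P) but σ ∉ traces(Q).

LTS(P): 3 reachable states
  m0 = rec X. c.c.X + (b.0 + (0 + 0)) → =b=> m1, =c=> m2
  m1 = 0 → ·
  m2 = c.(rec X. c.c.X + (b.0 + (0 + 0))) → =c=> m0
LTS(Q): 2 reachable states
  n0 = rec X. c.c.X + (0 + (0 + 0)) → =c=> n1
  n1 = c.(rec X. c.c.X + (0 + (0 + 0))) → =c=> n0
Run σ = ⟨b⟩ on P: start {m0}
  after b @ step 1: {m1}
  P completes σ.
Run σ = ⟨b⟩ on Q: start {n0}
  after b @ step 1: ∅ (Q stuck)

b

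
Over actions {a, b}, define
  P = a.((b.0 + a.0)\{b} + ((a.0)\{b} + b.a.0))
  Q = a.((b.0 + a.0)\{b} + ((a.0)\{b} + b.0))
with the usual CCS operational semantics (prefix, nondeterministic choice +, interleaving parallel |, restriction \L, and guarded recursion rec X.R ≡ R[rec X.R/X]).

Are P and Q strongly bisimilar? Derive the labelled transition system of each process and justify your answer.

Reachable graph of P (5 states):
  p0 = a.((b.0 + a.0)\{b} + ((a.0)\{b} + b.a.0)) → =a=> p1
  p1 = (b.0 + a.0)\{b} + ((a.0)\{b} + b.a.0) → =a=> p2, =b=> p3
  p2 = 0\{b} → deadlocked
  p3 = a.0 → =a=> p4
  p4 = 0 → deadlocked
Reachable graph of Q (4 states):
  q0 = a.((b.0 + a.0)\{b} + ((a.0)\{b} + b.0)) → =a=> q1
  q1 = (b.0 + a.0)\{b} + ((a.0)\{b} + b.0) → =a=> q2, =b=> q3
  q2 = 0\{b} → deadlocked
  q3 = 0 → deadlocked
Bisimilarity quotient blocks:
  B0 = {p0}
  B1 = {p1}
  B2 = {p3}
  B3 = {p2, p4, q2, q3}
  B4 = {q0}
  B5 = {q1}
p0 ∈ B0, q0 ∈ B4 → different blocks

NO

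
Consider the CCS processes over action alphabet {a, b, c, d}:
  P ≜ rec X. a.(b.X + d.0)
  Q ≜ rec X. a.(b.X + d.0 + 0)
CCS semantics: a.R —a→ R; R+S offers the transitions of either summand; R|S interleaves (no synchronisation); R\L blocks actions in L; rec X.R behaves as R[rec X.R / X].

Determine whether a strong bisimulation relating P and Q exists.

YES

Reachable graph of P (3 states):
  u0 = rec X. a.(b.X + d.0) has moves -a-> u1
  u1 = b.(rec X. a.(b.X + d.0)) + d.0 has moves -b-> u0, -d-> u2
  u2 = 0 has moves deadlocked
Reachable graph of Q (3 states):
  v0 = rec X. a.(b.X + d.0 + 0) has moves -a-> v1
  v1 = b.(rec X. a.(b.X + d.0 + 0)) + d.0 + 0 has moves -b-> v0, -d-> v2
  v2 = 0 has moves deadlocked
Bisimilarity quotient blocks:
  B0 = {u0, v0}
  B1 = {u1, v1}
  B2 = {u2, v2}
u0 ∈ B0, v0 ∈ B0 → same block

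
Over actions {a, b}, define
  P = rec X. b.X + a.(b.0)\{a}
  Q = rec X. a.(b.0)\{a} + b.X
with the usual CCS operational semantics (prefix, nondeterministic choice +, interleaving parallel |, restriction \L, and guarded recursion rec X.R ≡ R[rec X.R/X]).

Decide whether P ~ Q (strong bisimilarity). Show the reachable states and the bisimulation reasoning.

Reachable graph of P (3 states):
  m0 = rec X. b.X + a.(b.0)\{a} → ··a··> m1, ··b··> m0
  m1 = (b.0)\{a} → ··b··> m2
  m2 = 0\{a} → ·
Reachable graph of Q (3 states):
  n0 = rec X. a.(b.0)\{a} + b.X → ··a··> n1, ··b··> n0
  n1 = (b.0)\{a} → ··b··> n2
  n2 = 0\{a} → ·
Partition-refinement fixed point:
  B0 = {m0, n0}
  B1 = {m1, n1}
  B2 = {m2, n2}
m0 ∈ B0, n0 ∈ B0 → same block

YES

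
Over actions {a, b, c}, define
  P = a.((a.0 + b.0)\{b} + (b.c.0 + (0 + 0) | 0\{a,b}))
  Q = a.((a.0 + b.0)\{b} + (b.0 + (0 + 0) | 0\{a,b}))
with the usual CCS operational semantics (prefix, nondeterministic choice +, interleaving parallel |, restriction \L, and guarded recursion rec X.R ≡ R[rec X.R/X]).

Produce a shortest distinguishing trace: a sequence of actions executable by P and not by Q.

LTS(P): 5 reachable states
  s0 = a.((a.0 + b.0)\{b} + (b.c.0 + (0 + 0) | 0\{a,b})) → -a-> s1
  s1 = (a.0 + b.0)\{b} + (b.c.0 + (0 + 0) | 0\{a,b}) → -a-> s2, -b-> s3
  s2 = 0\{b} → ∅
  s3 = c.0 → -c-> s4
  s4 = 0 → ∅
LTS(Q): 4 reachable states
  t0 = a.((a.0 + b.0)\{b} + (b.0 + (0 + 0) | 0\{a,b})) → -a-> t1
  t1 = (a.0 + b.0)\{b} + (b.0 + (0 + 0) | 0\{a,b}) → -a-> t2, -b-> t3
  t2 = 0\{b} → ∅
  t3 = 0 → ∅
Trace ⟨abc⟩ through P, begin at {s0}:
  after a @ step 1: {s1}
  after b @ step 2: {s3}
  after c @ step 3: {s4}
  P completes σ.
Trace ⟨abc⟩ through Q, begin at {t0}:
  after a @ step 1: {t1}
  after b @ step 2: {t3}
  after c @ step 3: ∅  — Q cannot continue

abc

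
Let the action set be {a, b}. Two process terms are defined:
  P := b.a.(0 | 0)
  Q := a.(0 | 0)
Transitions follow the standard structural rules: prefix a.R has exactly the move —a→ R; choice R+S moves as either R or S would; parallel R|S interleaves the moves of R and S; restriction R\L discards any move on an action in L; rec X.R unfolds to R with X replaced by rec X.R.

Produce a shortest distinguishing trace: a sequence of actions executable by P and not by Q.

LTS(P): 3 reachable states
  m0 = b.a.(0 | 0) ⊢ ··b··> m1
  m1 = a.(0 | 0) ⊢ ··a··> m2
  m2 = 0 | 0 ⊢ stopped
LTS(Q): 2 reachable states
  n0 = a.(0 | 0) ⊢ ··a··> n1
  n1 = 0 | 0 ⊢ stopped
Run σ = ⟨b⟩ on P: start {m0}
  step 1 (b): {m1}
  P completes σ.
Run σ = ⟨b⟩ on Q: start {n0}
  step 1 (b): ∅ (Q stuck)

b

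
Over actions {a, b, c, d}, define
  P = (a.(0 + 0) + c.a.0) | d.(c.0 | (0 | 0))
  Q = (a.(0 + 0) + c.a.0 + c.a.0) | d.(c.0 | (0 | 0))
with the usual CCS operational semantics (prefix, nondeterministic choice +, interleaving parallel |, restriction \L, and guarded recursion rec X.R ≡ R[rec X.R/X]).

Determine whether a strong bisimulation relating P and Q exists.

bisimilar

P's transition system — 12 states:
  m0 = (a.(0 + 0) + c.a.0) | d.(c.0 | (0 | 0)) :: =a=> m1, =c=> m2, =d=> m3
  m1 = (0 + 0) | d.(c.0 | (0 | 0)) :: =d=> m4
  m2 = a.0 | d.(c.0 | (0 | 0)) :: =a=> m5, =d=> m6
  m3 = (a.(0 + 0) + c.a.0) | (c.0 | (0 | 0)) :: =a=> m4, =c=> m6, =c=> m7
  m4 = (0 + 0) | (c.0 | (0 | 0)) :: =c=> m8
  m5 = 0 | d.(c.0 | (0 | 0)) :: =d=> m9
  m6 = a.0 | (c.0 | (0 | 0)) :: =a=> m9, =c=> m10
  m7 = (a.(0 + 0) + c.a.0) | (0 | (0 | 0)) :: =a=> m8, =c=> m10
  m8 = (0 + 0) | (0 | (0 | 0)) :: deadlocked
  m9 = 0 | (c.0 | (0 | 0)) :: =c=> m11
  m10 = a.0 | (0 | (0 | 0)) :: =a=> m11
  m11 = 0 | (0 | (0 | 0)) :: deadlocked
Q's transition system — 12 states:
  n0 = (a.(0 + 0) + c.a.0 + c.a.0) | d.(c.0 | (0 | 0)) :: =a=> n1, =c=> n2, =d=> n3
  n1 = (0 + 0) | d.(c.0 | (0 | 0)) :: =d=> n4
  n2 = a.0 | d.(c.0 | (0 | 0)) :: =a=> n5, =d=> n6
  n3 = (a.(0 + 0) + c.a.0 + c.a.0) | (c.0 | (0 | 0)) :: =a=> n4, =c=> n6, =c=> n7
  n4 = (0 + 0) | (c.0 | (0 | 0)) :: =c=> n8
  n5 = 0 | d.(c.0 | (0 | 0)) :: =d=> n9
  n6 = a.0 | (c.0 | (0 | 0)) :: =a=> n9, =c=> n10
  n7 = (a.(0 + 0) + c.a.0 + c.a.0) | (0 | (0 | 0)) :: =a=> n8, =c=> n10
  n8 = (0 + 0) | (0 | (0 | 0)) :: deadlocked
  n9 = 0 | (c.0 | (0 | 0)) :: =c=> n11
  n10 = a.0 | (0 | (0 | 0)) :: =a=> n11
  n11 = 0 | (0 | (0 | 0)) :: deadlocked
Partition-refinement fixed point:
  B0 = {m0, n0}
  B1 = {m3, n3}
  B2 = {m6, n6}
  B3 = {m10, n10}
  B4 = {m11, m8, n11, n8}
  B5 = {m4, m9, n4, n9}
  B6 = {m7, n7}
  B7 = {m2, n2}
  B8 = {m1, m5, n1, n5}
m0 ∈ B0, n0 ∈ B0 → same block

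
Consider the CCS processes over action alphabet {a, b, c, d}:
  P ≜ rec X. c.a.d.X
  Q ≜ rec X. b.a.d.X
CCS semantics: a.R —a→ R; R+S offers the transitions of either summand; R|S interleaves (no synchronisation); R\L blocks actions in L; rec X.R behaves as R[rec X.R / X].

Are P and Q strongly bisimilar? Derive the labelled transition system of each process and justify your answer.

P's transition system — 3 states:
  p0 = rec X. c.a.d.X | —c→ p1
  p1 = a.d.(rec X. c.a.d.X) | —a→ p2
  p2 = d.(rec X. c.a.d.X) | —d→ p0
Q's transition system — 3 states:
  q0 = rec X. b.a.d.X | —b→ q1
  q1 = a.d.(rec X. b.a.d.X) | —a→ q2
  q2 = d.(rec X. b.a.d.X) | —d→ q0
Coarsest stable partition (strong bisimilarity classes):
  B0 = {p0}
  B1 = {p1}
  B2 = {p2}
  B3 = {q0}
  B4 = {q1}
  B5 = {q2}
p0 ∈ B0, q0 ∈ B3 → different blocks

NO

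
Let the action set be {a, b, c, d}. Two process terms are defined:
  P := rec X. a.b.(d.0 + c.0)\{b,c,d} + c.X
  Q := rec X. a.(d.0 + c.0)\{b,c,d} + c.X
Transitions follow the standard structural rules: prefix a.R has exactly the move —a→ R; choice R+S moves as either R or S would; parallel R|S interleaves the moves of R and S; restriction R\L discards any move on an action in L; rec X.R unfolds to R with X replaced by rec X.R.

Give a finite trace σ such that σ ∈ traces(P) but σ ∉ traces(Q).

LTS(P): 3 reachable states
  m0 = rec X. a.b.(d.0 + c.0)\{b,c,d} + c.X ⊢ -a-> m1, -c-> m0
  m1 = b.(d.0 + c.0)\{b,c,d} ⊢ -b-> m2
  m2 = (d.0 + c.0)\{b,c,d} ⊢ ∅
LTS(Q): 2 reachable states
  n0 = rec X. a.(d.0 + c.0)\{b,c,d} + c.X ⊢ -a-> n1, -c-> n0
  n1 = (d.0 + c.0)\{b,c,d} ⊢ ∅
Trace ⟨ab⟩ through P, begin at {m0}:
  step 1 (a): {m1}
  step 2 (b): {m2}
  — P admits the full trace.
Trace ⟨ab⟩ through Q, begin at {n0}:
  step 1 (a): {n1}
  step 2 (b): no successor for Q

ab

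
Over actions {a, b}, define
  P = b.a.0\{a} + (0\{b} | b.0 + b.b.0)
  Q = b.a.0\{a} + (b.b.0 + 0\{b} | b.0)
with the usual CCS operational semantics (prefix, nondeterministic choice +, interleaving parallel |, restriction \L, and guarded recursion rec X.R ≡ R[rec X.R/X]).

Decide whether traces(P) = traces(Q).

traces(P) = traces(Q)

LTS(P): 6 reachable states
  s0 = b.a.0\{a} + (0\{b} | b.0 + b.b.0) ⊢ —b→ s1, —b→ s2, —b→ s3
  s1 = 0\{b} | 0 ⊢ (no moves)
  s2 = a.0\{a} ⊢ —a→ s4
  s3 = b.0 ⊢ —b→ s5
  s4 = 0\{a} ⊢ (no moves)
  s5 = 0 ⊢ (no moves)
LTS(Q): 6 reachable states
  t0 = b.a.0\{a} + (b.b.0 + 0\{b} | b.0) ⊢ —b→ t1, —b→ t2, —b→ t3
  t1 = 0\{b} | 0 ⊢ (no moves)
  t2 = a.0\{a} ⊢ —a→ t4
  t3 = b.0 ⊢ —b→ t5
  t4 = 0\{a} ⊢ (no moves)
  t5 = 0 ⊢ (no moves)
Partition-refinement fixed point:
  B0 = {s0, t0}
  B1 = {s1, s4, s5, t1, t4, t5}
  B2 = {s2, t2}
  B3 = {s3, t3}
s0 ∈ B0, t0 ∈ B0 → same block
Bisimilar ⇒ trace-equivalent.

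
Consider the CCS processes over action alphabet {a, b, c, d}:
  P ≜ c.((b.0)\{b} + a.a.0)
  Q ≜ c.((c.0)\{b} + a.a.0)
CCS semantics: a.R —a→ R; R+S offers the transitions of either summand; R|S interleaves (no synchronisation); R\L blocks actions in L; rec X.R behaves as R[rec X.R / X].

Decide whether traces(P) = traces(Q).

Reachable graph of P (4 states):
  p0 = c.((b.0)\{b} + a.a.0) | -c-> p1
  p1 = (b.0)\{b} + a.a.0 | -a-> p2
  p2 = a.0 | -a-> p3
  p3 = 0 | (no moves)
Reachable graph of Q (5 states):
  q0 = c.((c.0)\{b} + a.a.0) | -c-> q1
  q1 = (c.0)\{b} + a.a.0 | -a-> q2, -c-> q3
  q2 = a.0 | -a-> q4
  q3 = 0\{b} | (no moves)
  q4 = 0 | (no moves)
Trace ⟨cc⟩ through Q, begin at {q0}:
  after c @ step 1: {q1}
  after c @ step 2: {q3}
  ✓ Q
Trace ⟨cc⟩ through P, begin at {p0}:
  after c @ step 1: {p1}
  after c @ step 2: no successor for P

NO — witness ⟨cc⟩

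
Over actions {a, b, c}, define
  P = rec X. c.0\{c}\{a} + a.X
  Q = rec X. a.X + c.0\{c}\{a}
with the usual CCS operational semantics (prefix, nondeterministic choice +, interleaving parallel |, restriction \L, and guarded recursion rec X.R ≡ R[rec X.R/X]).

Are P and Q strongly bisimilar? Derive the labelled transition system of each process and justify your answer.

LTS(P): 2 reachable states
  u0 = rec X. c.0\{c}\{a} + a.X :: —a→ u0, —c→ u1
  u1 = 0\{c}\{a} :: deadlocked
LTS(Q): 2 reachable states
  v0 = rec X. a.X + c.0\{c}\{a} :: —a→ v0, —c→ v1
  v1 = 0\{c}\{a} :: deadlocked
Partition-refinement fixed point:
  B0 = {u0, v0}
  B1 = {u1, v1}
u0 ∈ B0, v0 ∈ B0 → same block

P ~ Q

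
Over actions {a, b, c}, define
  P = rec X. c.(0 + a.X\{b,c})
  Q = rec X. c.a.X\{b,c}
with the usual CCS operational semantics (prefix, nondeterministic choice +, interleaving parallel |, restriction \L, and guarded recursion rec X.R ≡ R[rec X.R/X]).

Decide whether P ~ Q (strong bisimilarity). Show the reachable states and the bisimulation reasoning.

bisimilar

LTS(P): 3 reachable states
  p0 = rec X. c.(0 + a.X\{b,c}) ⊢ --c--▸ p1
  p1 = 0 + a.(rec X. c.(0 + a.X\{b,c}))\{b,c} ⊢ --a--▸ p2
  p2 = (rec X. c.(0 + a.X\{b,c}))\{b,c} ⊢ (no moves)
LTS(Q): 3 reachable states
  q0 = rec X. c.a.X\{b,c} ⊢ --c--▸ q1
  q1 = a.(rec X. c.a.X\{b,c})\{b,c} ⊢ --a--▸ q2
  q2 = (rec X. c.a.X\{b,c})\{b,c} ⊢ (no moves)
Partition-refinement fixed point:
  B0 = {p0, q0}
  B1 = {p1, q1}
  B2 = {p2, q2}
p0 ∈ B0, q0 ∈ B0 → same block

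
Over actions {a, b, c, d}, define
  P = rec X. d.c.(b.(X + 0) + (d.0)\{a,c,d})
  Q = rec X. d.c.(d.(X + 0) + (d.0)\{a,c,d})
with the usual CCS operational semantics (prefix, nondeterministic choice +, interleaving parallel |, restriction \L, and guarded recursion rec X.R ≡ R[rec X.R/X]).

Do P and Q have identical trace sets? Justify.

trace-distinct — witness ⟨dcb⟩

LTS(P): 4 reachable states
  u0 = rec X. d.c.(b.(X + 0) + (d.0)\{a,c,d}) → --d--▸ u1
  u1 = c.(b.((rec X. d.c.(b.(X + 0) + (d.0)\{a,c,d})) + 0) + (d.0)\{a,c,d}) → --c--▸ u2
  u2 = b.((rec X. d.c.(b.(X + 0) + (d.0)\{a,c,d})) + 0) + (d.0)\{a,c,d} → --b--▸ u3
  u3 = (rec X. d.c.(b.(X + 0) + (d.0)\{a,c,d})) + 0 → --d--▸ u1
LTS(Q): 4 reachable states
  v0 = rec X. d.c.(d.(X + 0) + (d.0)\{a,c,d}) → --d--▸ v1
  v1 = c.(d.((rec X. d.c.(d.(X + 0) + (d.0)\{a,c,d})) + 0) + (d.0)\{a,c,d}) → --c--▸ v2
  v2 = d.((rec X. d.c.(d.(X + 0) + (d.0)\{a,c,d})) + 0) + (d.0)\{a,c,d} → --d--▸ v3
  v3 = (rec X. d.c.(d.(X + 0) + (d.0)\{a,c,d})) + 0 → --d--▸ v1
Run σ = ⟨dcb⟩ on P: start {u0}
  after d @ step 1: {u1}
  after c @ step 2: {u2}
  after b @ step 3: {u3}
  ✓ P
Run σ = ⟨dcb⟩ on Q: start {v0}
  after d @ step 1: {v1}
  after c @ step 2: {v2}
  after b @ step 3: ∅  — Q cannot continue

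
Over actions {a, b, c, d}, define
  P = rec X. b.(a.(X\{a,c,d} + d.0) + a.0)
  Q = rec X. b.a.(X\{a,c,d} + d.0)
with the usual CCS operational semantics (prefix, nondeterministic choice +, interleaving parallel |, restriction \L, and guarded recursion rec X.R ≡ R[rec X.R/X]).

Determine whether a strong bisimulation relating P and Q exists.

NO

LTS(P): 5 reachable states
  m0 = rec X. b.(a.(X\{a,c,d} + d.0) + a.0) | --b--▸ m1
  m1 = a.((rec X. b.(a.(X\{a,c,d} + d.0) + a.0))\{a,c,d} + d.0) + a.0 | --a--▸ m2, --a--▸ m3
  m2 = (rec X. b.(a.(X\{a,c,d} + d.0) + a.0))\{a,c,d} + d.0 | --b--▸ m4, --d--▸ m3
  m3 = 0 | deadlocked
  m4 = (a.((rec X. b.(a.(X\{a,c,d} + d.0) + a.0))\{a,c,d} + d.0) + a.0)\{a,c,d} | deadlocked
LTS(Q): 5 reachable states
  n0 = rec X. b.a.(X\{a,c,d} + d.0) | --b--▸ n1
  n1 = a.((rec X. b.a.(X\{a,c,d} + d.0))\{a,c,d} + d.0) | --a--▸ n2
  n2 = (rec X. b.a.(X\{a,c,d} + d.0))\{a,c,d} + d.0 | --b--▸ n3, --d--▸ n4
  n3 = (a.((rec X. b.a.(X\{a,c,d} + d.0))\{a,c,d} + d.0))\{a,c,d} | deadlocked
  n4 = 0 | deadlocked
Coarsest stable partition (strong bisimilarity classes):
  B0 = {m0}
  B1 = {m1}
  B2 = {m2, n2}
  B3 = {m3, m4, n3, n4}
  B4 = {n0}
  B5 = {n1}
m0 ∈ B0, n0 ∈ B4 → different blocks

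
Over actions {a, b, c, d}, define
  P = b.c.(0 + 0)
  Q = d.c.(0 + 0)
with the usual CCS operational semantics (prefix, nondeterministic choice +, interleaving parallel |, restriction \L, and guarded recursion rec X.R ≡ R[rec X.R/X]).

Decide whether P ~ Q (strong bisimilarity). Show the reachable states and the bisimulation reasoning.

P's transition system — 3 states:
  u0 = b.c.(0 + 0) ⊢ --b--▸ u1
  u1 = c.(0 + 0) ⊢ --c--▸ u2
  u2 = 0 + 0 ⊢ stopped
Q's transition system — 3 states:
  v0 = d.c.(0 + 0) ⊢ --d--▸ v1
  v1 = c.(0 + 0) ⊢ --c--▸ v2
  v2 = 0 + 0 ⊢ stopped
Bisimilarity quotient blocks:
  B0 = {u0}
  B1 = {u1, v1}
  B2 = {u2, v2}
  B3 = {v0}
u0 ∈ B0, v0 ∈ B3 → different blocks

NO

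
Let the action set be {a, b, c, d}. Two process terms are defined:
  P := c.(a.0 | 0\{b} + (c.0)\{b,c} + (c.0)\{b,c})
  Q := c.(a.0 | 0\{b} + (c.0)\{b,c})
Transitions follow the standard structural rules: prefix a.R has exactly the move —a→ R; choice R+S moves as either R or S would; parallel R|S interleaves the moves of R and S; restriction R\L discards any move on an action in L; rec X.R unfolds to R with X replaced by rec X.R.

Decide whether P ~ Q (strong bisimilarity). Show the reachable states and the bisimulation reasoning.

LTS(P): 3 reachable states
  p0 = c.(a.0 | 0\{b} + (c.0)\{b,c} + (c.0)\{b,c}) ⊢ =c=> p1
  p1 = a.0 | 0\{b} + (c.0)\{b,c} + (c.0)\{b,c} ⊢ =a=> p2
  p2 = 0 | 0\{b} ⊢ (no moves)
LTS(Q): 3 reachable states
  q0 = c.(a.0 | 0\{b} + (c.0)\{b,c}) ⊢ =c=> q1
  q1 = a.0 | 0\{b} + (c.0)\{b,c} ⊢ =a=> q2
  q2 = 0 | 0\{b} ⊢ (no moves)
Partition-refinement fixed point:
  B0 = {p0, q0}
  B1 = {p1, q1}
  B2 = {p2, q2}
p0 ∈ B0, q0 ∈ B0 → same block

P ~ Q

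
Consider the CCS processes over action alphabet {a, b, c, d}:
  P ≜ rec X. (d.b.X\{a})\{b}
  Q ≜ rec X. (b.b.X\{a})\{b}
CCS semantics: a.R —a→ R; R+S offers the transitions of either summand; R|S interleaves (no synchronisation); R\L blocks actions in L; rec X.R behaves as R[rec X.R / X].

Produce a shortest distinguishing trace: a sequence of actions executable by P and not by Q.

LTS(P): 2 reachable states
  p0 = rec X. (d.b.X\{a})\{b} ⊢ -d-> p1
  p1 = (b.(rec X. (d.b.X\{a})\{b})\{a})\{b} ⊢ (no moves)
LTS(Q): 1 reachable states
  q0 = rec X. (b.b.X\{a})\{b} ⊢ (no moves)
Run σ = ⟨d⟩ on P: start {p0}
  step 1 (d): {p1}
  — P admits the full trace.
Run σ = ⟨d⟩ on Q: start {q0}
  step 1 (d): no successor for Q

d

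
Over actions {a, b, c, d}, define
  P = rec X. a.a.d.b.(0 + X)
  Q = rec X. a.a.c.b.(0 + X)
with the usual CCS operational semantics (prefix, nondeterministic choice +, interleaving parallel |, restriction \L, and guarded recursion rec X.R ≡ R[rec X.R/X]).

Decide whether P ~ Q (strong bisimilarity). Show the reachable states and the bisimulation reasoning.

Reachable graph of P (5 states):
  s0 = rec X. a.a.d.b.(0 + X) has moves —a→ s1
  s1 = a.d.b.(0 + (rec X. a.a.d.b.(0 + X))) has moves —a→ s2
  s2 = d.b.(0 + (rec X. a.a.d.b.(0 + X))) has moves —d→ s3
  s3 = b.(0 + (rec X. a.a.d.b.(0 + X))) has moves —b→ s4
  s4 = 0 + (rec X. a.a.d.b.(0 + X)) has moves —a→ s1
Reachable graph of Q (5 states):
  t0 = rec X. a.a.c.b.(0 + X) has moves —a→ t1
  t1 = a.c.b.(0 + (rec X. a.a.c.b.(0 + X))) has moves —a→ t2
  t2 = c.b.(0 + (rec X. a.a.c.b.(0 + X))) has moves —c→ t3
  t3 = b.(0 + (rec X. a.a.c.b.(0 + X))) has moves —b→ t4
  t4 = 0 + (rec X. a.a.c.b.(0 + X)) has moves —a→ t1
Bisimilarity quotient blocks:
  B0 = {s0, s4}
  B1 = {s1}
  B2 = {s2}
  B3 = {s3}
  B4 = {t0, t4}
  B5 = {t1}
  B6 = {t2}
  B7 = {t3}
s0 ∈ B0, t0 ∈ B4 → different blocks

not bisimilar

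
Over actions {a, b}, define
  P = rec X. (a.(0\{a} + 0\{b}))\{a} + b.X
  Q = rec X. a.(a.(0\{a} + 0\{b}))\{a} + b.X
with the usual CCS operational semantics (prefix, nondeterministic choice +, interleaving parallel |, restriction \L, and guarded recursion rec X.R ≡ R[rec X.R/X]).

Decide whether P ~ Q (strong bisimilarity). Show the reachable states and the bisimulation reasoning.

Reachable graph of P (1 states):
  s0 = rec X. (a.(0\{a} + 0\{b}))\{a} + b.X → --b--▸ s0
Reachable graph of Q (2 states):
  t0 = rec X. a.(a.(0\{a} + 0\{b}))\{a} + b.X → --a--▸ t1, --b--▸ t0
  t1 = (a.(0\{a} + 0\{b}))\{a} → ∅
Bisimilarity quotient blocks:
  B0 = {s0}
  B1 = {t0}
  B2 = {t1}
s0 ∈ B0, t0 ∈ B1 → different blocks

not bisimilar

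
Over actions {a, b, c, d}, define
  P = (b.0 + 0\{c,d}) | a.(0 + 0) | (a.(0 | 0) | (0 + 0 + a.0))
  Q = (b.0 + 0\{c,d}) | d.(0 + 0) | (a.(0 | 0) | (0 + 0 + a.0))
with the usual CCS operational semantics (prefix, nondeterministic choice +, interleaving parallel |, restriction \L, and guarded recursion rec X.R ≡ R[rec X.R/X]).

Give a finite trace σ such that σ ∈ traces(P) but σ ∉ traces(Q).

aaa

Reachable graph of P (16 states):
  s0 = (b.0 + 0\{c,d}) | a.(0 + 0) | (a.(0 | 0) | (0 + 0 + a.0)) ⊢ ··a··> s1, ··a··> s2, ··a··> s3, ··b··> s4
  s1 = (b.0 + 0\{c,d}) | (0 + 0) | (a.(0 | 0) | (0 + 0 + a.0)) ⊢ ··a··> s5, ··a··> s6, ··b··> s7
  s2 = (b.0 + 0\{c,d}) | a.(0 + 0) | (0 | 0 | (0 + 0 + a.0)) ⊢ ··a··> s5, ··a··> s8, ··b··> s9
  s3 = (b.0 + 0\{c,d}) | a.(0 + 0) | (a.(0 | 0) | 0) ⊢ ··a··> s6, ··a··> s8, ··b··> s10
  s4 = 0 | a.(0 + 0) | (a.(0 | 0) | (0 + 0 + a.0)) ⊢ ··a··> s10, ··a··> s7, ··a··> s9
  s5 = (b.0 + 0\{c,d}) | (0 + 0) | (0 | 0 | (0 + 0 + a.0)) ⊢ ··a··> s11, ··b··> s12
  s6 = (b.0 + 0\{c,d}) | (0 + 0) | (a.(0 | 0) | 0) ⊢ ··a··> s11, ··b··> s13
  s7 = 0 | (0 + 0) | (a.(0 | 0) | (0 + 0 + a.0)) ⊢ ··a··> s12, ··a··> s13
  s8 = (b.0 + 0\{c,d}) | a.(0 + 0) | (0 | 0 | 0) ⊢ ··a··> s11, ··b··> s14
  s9 = 0 | a.(0 + 0) | (0 | 0 | (0 + 0 + a.0)) ⊢ ··a··> s12, ··a··> s14
  s10 = 0 | a.(0 + 0) | (a.(0 | 0) | 0) ⊢ ··a··> s13, ··a··> s14
  s11 = (b.0 + 0\{c,d}) | (0 + 0) | (0 | 0 | 0) ⊢ ··b··> s15
  s12 = 0 | (0 + 0) | (0 | 0 | (0 + 0 + a.0)) ⊢ ··a··> s15
  s13 = 0 | (0 + 0) | (a.(0 | 0) | 0) ⊢ ··a··> s15
  s14 = 0 | a.(0 + 0) | (0 | 0 | 0) ⊢ ··a··> s15
  s15 = 0 | (0 + 0) | (0 | 0 | 0) ⊢ deadlocked
Reachable graph of Q (16 states):
  t0 = (b.0 + 0\{c,d}) | d.(0 + 0) | (a.(0 | 0) | (0 + 0 + a.0)) ⊢ ··a··> t1, ··a··> t2, ··b··> t3, ··d··> t4
  t1 = (b.0 + 0\{c,d}) | d.(0 + 0) | (0 | 0 | (0 + 0 + a.0)) ⊢ ··a··> t5, ··b··> t6, ··d··> t7
  t2 = (b.0 + 0\{c,d}) | d.(0 + 0) | (a.(0 | 0) | 0) ⊢ ··a··> t5, ··b··> t8, ··d··> t9
  t3 = 0 | d.(0 + 0) | (a.(0 | 0) | (0 + 0 + a.0)) ⊢ ··a··> t6, ··a··> t8, ··d··> t10
  t4 = (b.0 + 0\{c,d}) | (0 + 0) | (a.(0 | 0) | (0 + 0 + a.0)) ⊢ ··a··> t7, ··a··> t9, ··b··> t10
  t5 = (b.0 + 0\{c,d}) | d.(0 + 0) | (0 | 0 | 0) ⊢ ··b··> t11, ··d··> t12
  t6 = 0 | d.(0 + 0) | (0 | 0 | (0 + 0 + a.0)) ⊢ ··a··> t11, ··d··> t13
  t7 = (b.0 + 0\{c,d}) | (0 + 0) | (0 | 0 | (0 + 0 + a.0)) ⊢ ··a··> t12, ··b··> t13
  t8 = 0 | d.(0 + 0) | (a.(0 | 0) | 0) ⊢ ··a··> t11, ··d··> t14
  t9 = (b.0 + 0\{c,d}) | (0 + 0) | (a.(0 | 0) | 0) ⊢ ··a··> t12, ··b··> t14
  t10 = 0 | (0 + 0) | (a.(0 | 0) | (0 + 0 + a.0)) ⊢ ··a··> t13, ··a··> t14
  t11 = 0 | d.(0 + 0) | (0 | 0 | 0) ⊢ ··d··> t15
  t12 = (b.0 + 0\{c,d}) | (0 + 0) | (0 | 0 | 0) ⊢ ··b··> t15
  t13 = 0 | (0 + 0) | (0 | 0 | (0 + 0 + a.0)) ⊢ ··a··> t15
  t14 = 0 | (0 + 0) | (a.(0 | 0) | 0) ⊢ ··a··> t15
  t15 = 0 | (0 + 0) | (0 | 0 | 0) ⊢ deadlocked
Trace ⟨aaa⟩ through P, begin at {s0}:
  after a @ step 1: {s1, s2, s3}
  after a @ step 2: {s5, s6, s8}
  after a @ step 3: {s11}
  — P admits the full trace.
Trace ⟨aaa⟩ through Q, begin at {t0}:
  after a @ step 1: {t1, t2}
  after a @ step 2: {t5}
  after a @ step 3: ∅  — Q cannot continue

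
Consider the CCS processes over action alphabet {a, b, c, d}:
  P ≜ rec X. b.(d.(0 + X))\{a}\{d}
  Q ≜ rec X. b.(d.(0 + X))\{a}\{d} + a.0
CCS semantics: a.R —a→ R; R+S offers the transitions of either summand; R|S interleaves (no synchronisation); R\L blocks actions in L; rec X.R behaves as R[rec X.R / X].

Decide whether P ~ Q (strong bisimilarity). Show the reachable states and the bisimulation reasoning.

P's transition system — 2 states:
  m0 = rec X. b.(d.(0 + X))\{a}\{d} → =b=> m1
  m1 = (d.(0 + (rec X. b.(d.(0 + X))\{a}\{d})))\{a}\{d} → ∅
Q's transition system — 3 states:
  n0 = rec X. b.(d.(0 + X))\{a}\{d} + a.0 → =a=> n1, =b=> n2
  n1 = 0 → ∅
  n2 = (d.(0 + (rec X. b.(d.(0 + X))\{a}\{d} + a.0)))\{a}\{d} → ∅
Bisimilarity quotient blocks:
  B0 = {m0}
  B1 = {m1, n1, n2}
  B2 = {n0}
m0 ∈ B0, n0 ∈ B2 → different blocks

not bisimilar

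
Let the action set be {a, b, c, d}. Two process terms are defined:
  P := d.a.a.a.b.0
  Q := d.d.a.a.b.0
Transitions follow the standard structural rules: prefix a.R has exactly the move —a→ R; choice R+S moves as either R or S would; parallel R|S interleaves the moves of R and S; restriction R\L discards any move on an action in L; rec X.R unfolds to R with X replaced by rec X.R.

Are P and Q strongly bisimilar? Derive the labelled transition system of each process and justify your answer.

not bisimilar

P's transition system — 6 states:
  s0 = d.a.a.a.b.0 :: -d-> s1
  s1 = a.a.a.b.0 :: -a-> s2
  s2 = a.a.b.0 :: -a-> s3
  s3 = a.b.0 :: -a-> s4
  s4 = b.0 :: -b-> s5
  s5 = 0 :: ∅
Q's transition system — 6 states:
  t0 = d.d.a.a.b.0 :: -d-> t1
  t1 = d.a.a.b.0 :: -d-> t2
  t2 = a.a.b.0 :: -a-> t3
  t3 = a.b.0 :: -a-> t4
  t4 = b.0 :: -b-> t5
  t5 = 0 :: ∅
Bisimilarity quotient blocks:
  B0 = {s0}
  B1 = {s1}
  B2 = {s2, t2}
  B3 = {s3, t3}
  B4 = {s4, t4}
  B5 = {s5, t5}
  B6 = {t0}
  B7 = {t1}
s0 ∈ B0, t0 ∈ B6 → different blocks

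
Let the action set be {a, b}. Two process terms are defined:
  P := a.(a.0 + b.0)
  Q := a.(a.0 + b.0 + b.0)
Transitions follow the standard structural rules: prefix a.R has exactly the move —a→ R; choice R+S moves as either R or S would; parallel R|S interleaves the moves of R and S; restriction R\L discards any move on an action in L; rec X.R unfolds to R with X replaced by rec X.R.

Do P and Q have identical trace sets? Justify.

trace-equivalent

P's transition system — 3 states:
  p0 = a.(a.0 + b.0) has moves ··a··> p1
  p1 = a.0 + b.0 has moves ··a··> p2, ··b··> p2
  p2 = 0 has moves stopped
Q's transition system — 3 states:
  q0 = a.(a.0 + b.0 + b.0) has moves ··a··> q1
  q1 = a.0 + b.0 + b.0 has moves ··a··> q2, ··b··> q2
  q2 = 0 has moves stopped
Coarsest stable partition (strong bisimilarity classes):
  B0 = {p0, q0}
  B1 = {p1, q1}
  B2 = {p2, q2}
p0 ∈ B0, q0 ∈ B0 → same block
Bisimilar ⇒ trace-equivalent.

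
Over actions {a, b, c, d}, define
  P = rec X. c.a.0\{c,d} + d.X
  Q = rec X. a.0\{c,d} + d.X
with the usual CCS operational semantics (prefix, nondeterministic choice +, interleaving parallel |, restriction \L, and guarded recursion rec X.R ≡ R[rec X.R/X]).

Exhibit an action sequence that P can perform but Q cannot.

c

LTS(P): 3 reachable states
  u0 = rec X. c.a.0\{c,d} + d.X ⊢ =c=> u1, =d=> u0
  u1 = a.0\{c,d} ⊢ =a=> u2
  u2 = 0\{c,d} ⊢ deadlocked
LTS(Q): 2 reachable states
  v0 = rec X. a.0\{c,d} + d.X ⊢ =a=> v1, =d=> v0
  v1 = 0\{c,d} ⊢ deadlocked
Executing c from P (initial set {u0}):
  step 1 (c): {u1}
  ✓ P
Executing c from Q (initial set {v0}):
  step 1 (c): ∅  — Q cannot continue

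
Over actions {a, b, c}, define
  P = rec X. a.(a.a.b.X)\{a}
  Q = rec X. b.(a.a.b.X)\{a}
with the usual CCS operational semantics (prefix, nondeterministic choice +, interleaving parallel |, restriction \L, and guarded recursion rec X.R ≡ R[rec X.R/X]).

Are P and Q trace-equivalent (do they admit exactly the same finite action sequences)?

LTS(P): 2 reachable states
  p0 = rec X. a.(a.a.b.X)\{a} → —a→ p1
  p1 = (a.a.b.(rec X. a.(a.a.b.X)\{a}))\{a} → (no moves)
LTS(Q): 2 reachable states
  q0 = rec X. b.(a.a.b.X)\{a} → —b→ q1
  q1 = (a.a.b.(rec X. b.(a.a.b.X)\{a}))\{a} → (no moves)
Run σ = ⟨a⟩ on P: start {p0}
  [1] a ⇒ {p1}
  P completes σ.
Run σ = ⟨a⟩ on Q: start {q0}
  [1] a ⇒ ∅  — Q cannot continue

trace-distinct — witness ⟨a⟩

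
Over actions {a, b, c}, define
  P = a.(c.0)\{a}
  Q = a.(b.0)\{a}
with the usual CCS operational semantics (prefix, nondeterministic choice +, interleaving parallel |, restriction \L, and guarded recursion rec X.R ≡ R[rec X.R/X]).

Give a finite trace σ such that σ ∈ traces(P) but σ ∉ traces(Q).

ac

Reachable graph of P (3 states):
  p0 = a.(c.0)\{a} → --a--▸ p1
  p1 = (c.0)\{a} → --c--▸ p2
  p2 = 0\{a} → ∅
Reachable graph of Q (3 states):
  q0 = a.(b.0)\{a} → --a--▸ q1
  q1 = (b.0)\{a} → --b--▸ q2
  q2 = 0\{a} → ∅
Trace ⟨ac⟩ through P, begin at {p0}:
  after a @ step 1: {p1}
  after c @ step 2: {p2}
  P completes σ.
Trace ⟨ac⟩ through Q, begin at {q0}:
  after a @ step 1: {q1}
  after c @ step 2: ∅  — Q cannot continue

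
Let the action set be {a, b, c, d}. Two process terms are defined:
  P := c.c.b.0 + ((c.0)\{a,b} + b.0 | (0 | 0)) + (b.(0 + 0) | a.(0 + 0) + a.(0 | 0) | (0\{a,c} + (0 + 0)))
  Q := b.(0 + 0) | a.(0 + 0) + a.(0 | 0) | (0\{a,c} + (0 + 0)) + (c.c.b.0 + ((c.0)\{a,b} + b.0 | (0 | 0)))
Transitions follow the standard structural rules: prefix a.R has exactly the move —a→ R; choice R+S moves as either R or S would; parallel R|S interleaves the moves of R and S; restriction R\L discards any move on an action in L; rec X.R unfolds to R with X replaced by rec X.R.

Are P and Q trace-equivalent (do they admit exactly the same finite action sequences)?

LTS(P): 10 reachable states
  u0 = c.c.b.0 + ((c.0)\{a,b} + b.0 | (0 | 0)) + (b.(0 + 0) | a.(0 + 0) + a.(0 | 0) | (0\{a,c} + (0 + 0))) ⊢ --a--▸ u1, --a--▸ u2, --b--▸ u3, --b--▸ u4, --c--▸ u5, --c--▸ u6
  u1 = 0 | 0 | (0\{a,c} + (0 + 0)) ⊢ (no moves)
  u2 = b.(0 + 0) | (0 + 0) ⊢ --b--▸ u7
  u3 = (0 + 0) | a.(0 + 0) ⊢ --a--▸ u7
  u4 = 0 | (0 | 0) ⊢ (no moves)
  u5 = 0\{a,b} ⊢ (no moves)
  u6 = c.b.0 ⊢ --c--▸ u8
  u7 = (0 + 0) | (0 + 0) ⊢ (no moves)
  u8 = b.0 ⊢ --b--▸ u9
  u9 = 0 ⊢ (no moves)
LTS(Q): 10 reachable states
  v0 = b.(0 + 0) | a.(0 + 0) + a.(0 | 0) | (0\{a,c} + (0 + 0)) + (c.c.b.0 + ((c.0)\{a,b} + b.0 | (0 | 0))) ⊢ --a--▸ v1, --a--▸ v2, --b--▸ v3, --b--▸ v4, --c--▸ v5, --c--▸ v6
  v1 = 0 | 0 | (0\{a,c} + (0 + 0)) ⊢ (no moves)
  v2 = b.(0 + 0) | (0 + 0) ⊢ --b--▸ v7
  v3 = (0 + 0) | a.(0 + 0) ⊢ --a--▸ v7
  v4 = 0 | (0 | 0) ⊢ (no moves)
  v5 = 0\{a,b} ⊢ (no moves)
  v6 = c.b.0 ⊢ --c--▸ v8
  v7 = (0 + 0) | (0 + 0) ⊢ (no moves)
  v8 = b.0 ⊢ --b--▸ v9
  v9 = 0 ⊢ (no moves)
Partition-refinement fixed point:
  B0 = {u0, v0}
  B1 = {u1, u4, u5, u7, u9, v1, v4, v5, v7, v9}
  B2 = {u6, v6}
  B3 = {u2, u8, v2, v8}
  B4 = {u3, v3}
u0 ∈ B0, v0 ∈ B0 → same block
Bisimilar ⇒ trace-equivalent.

traces(P) = traces(Q)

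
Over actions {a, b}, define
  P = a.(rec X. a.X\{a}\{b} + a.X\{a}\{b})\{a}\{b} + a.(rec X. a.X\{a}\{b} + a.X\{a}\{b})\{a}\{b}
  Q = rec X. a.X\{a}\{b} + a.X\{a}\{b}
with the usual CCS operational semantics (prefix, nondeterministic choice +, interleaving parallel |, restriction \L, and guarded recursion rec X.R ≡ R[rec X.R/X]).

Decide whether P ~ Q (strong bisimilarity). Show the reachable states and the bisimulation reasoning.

YES

LTS(P): 2 reachable states
  p0 = a.(rec X. a.X\{a}\{b} + a.X\{a}\{b})\{a}\{b} + a.(rec X. a.X\{a}\{b} + a.X\{a}\{b})\{a}\{b} → =a=> p1
  p1 = (rec X. a.X\{a}\{b} + a.X\{a}\{b})\{a}\{b} → deadlocked
LTS(Q): 2 reachable states
  q0 = rec X. a.X\{a}\{b} + a.X\{a}\{b} → =a=> q1
  q1 = (rec X. a.X\{a}\{b} + a.X\{a}\{b})\{a}\{b} → deadlocked
Partition-refinement fixed point:
  B0 = {p0, q0}
  B1 = {p1, q1}
p0 ∈ B0, q0 ∈ B0 → same block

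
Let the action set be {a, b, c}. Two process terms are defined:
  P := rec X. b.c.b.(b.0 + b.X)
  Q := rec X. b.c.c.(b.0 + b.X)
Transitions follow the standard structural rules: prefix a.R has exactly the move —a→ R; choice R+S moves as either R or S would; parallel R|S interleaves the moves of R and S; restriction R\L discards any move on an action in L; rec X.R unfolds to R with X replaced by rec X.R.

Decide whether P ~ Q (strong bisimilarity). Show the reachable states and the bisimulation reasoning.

not bisimilar

LTS(P): 5 reachable states
  s0 = rec X. b.c.b.(b.0 + b.X) | --b--▸ s1
  s1 = c.b.(b.0 + b.(rec X. b.c.b.(b.0 + b.X))) | --c--▸ s2
  s2 = b.(b.0 + b.(rec X. b.c.b.(b.0 + b.X))) | --b--▸ s3
  s3 = b.0 + b.(rec X. b.c.b.(b.0 + b.X)) | --b--▸ s0, --b--▸ s4
  s4 = 0 | stopped
LTS(Q): 5 reachable states
  t0 = rec X. b.c.c.(b.0 + b.X) | --b--▸ t1
  t1 = c.c.(b.0 + b.(rec X. b.c.c.(b.0 + b.X))) | --c--▸ t2
  t2 = c.(b.0 + b.(rec X. b.c.c.(b.0 + b.X))) | --c--▸ t3
  t3 = b.0 + b.(rec X. b.c.c.(b.0 + b.X)) | --b--▸ t0, --b--▸ t4
  t4 = 0 | stopped
Partition-refinement fixed point:
  B0 = {s0}
  B1 = {s1}
  B2 = {s2}
  B3 = {s3}
  B4 = {s4, t4}
  B5 = {t0}
  B6 = {t1}
  B7 = {t2}
  B8 = {t3}
s0 ∈ B0, t0 ∈ B5 → different blocks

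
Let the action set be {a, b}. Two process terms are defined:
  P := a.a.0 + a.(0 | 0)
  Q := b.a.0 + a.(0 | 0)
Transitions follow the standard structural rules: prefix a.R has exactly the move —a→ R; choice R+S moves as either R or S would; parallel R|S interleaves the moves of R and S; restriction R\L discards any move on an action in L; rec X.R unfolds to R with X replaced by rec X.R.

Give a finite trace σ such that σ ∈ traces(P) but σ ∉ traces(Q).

LTS(P): 4 reachable states
  p0 = a.a.0 + a.(0 | 0) → —a→ p1, —a→ p2
  p1 = 0 | 0 → deadlocked
  p2 = a.0 → —a→ p3
  p3 = 0 → deadlocked
LTS(Q): 4 reachable states
  q0 = b.a.0 + a.(0 | 0) → —a→ q1, —b→ q2
  q1 = 0 | 0 → deadlocked
  q2 = a.0 → —a→ q3
  q3 = 0 → deadlocked
Executing aa from P (initial set {p0}):
  step 1 (a): {p1, p2}
  step 2 (a): {p3}
  ✓ P
Executing aa from Q (initial set {q0}):
  step 1 (a): {q1}
  step 2 (a): no successor for Q

aa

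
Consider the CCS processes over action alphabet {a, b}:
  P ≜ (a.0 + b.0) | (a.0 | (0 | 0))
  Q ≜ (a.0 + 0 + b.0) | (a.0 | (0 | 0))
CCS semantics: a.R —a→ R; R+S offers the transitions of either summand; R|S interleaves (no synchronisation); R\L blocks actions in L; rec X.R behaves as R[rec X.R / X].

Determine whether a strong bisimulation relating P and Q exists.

bisimilar

Reachable graph of P (4 states):
  p0 = (a.0 + b.0) | (a.0 | (0 | 0)) has moves ··a··> p1, ··a··> p2, ··b··> p2
  p1 = (a.0 + b.0) | (0 | (0 | 0)) has moves ··a··> p3, ··b··> p3
  p2 = 0 | (a.0 | (0 | 0)) has moves ··a··> p3
  p3 = 0 | (0 | (0 | 0)) has moves ·
Reachable graph of Q (4 states):
  q0 = (a.0 + 0 + b.0) | (a.0 | (0 | 0)) has moves ··a··> q1, ··a··> q2, ··b··> q2
  q1 = (a.0 + 0 + b.0) | (0 | (0 | 0)) has moves ··a··> q3, ··b··> q3
  q2 = 0 | (a.0 | (0 | 0)) has moves ··a··> q3
  q3 = 0 | (0 | (0 | 0)) has moves ·
Partition-refinement fixed point:
  B0 = {p0, q0}
  B1 = {p2, q2}
  B2 = {p3, q3}
  B3 = {p1, q1}
p0 ∈ B0, q0 ∈ B0 → same block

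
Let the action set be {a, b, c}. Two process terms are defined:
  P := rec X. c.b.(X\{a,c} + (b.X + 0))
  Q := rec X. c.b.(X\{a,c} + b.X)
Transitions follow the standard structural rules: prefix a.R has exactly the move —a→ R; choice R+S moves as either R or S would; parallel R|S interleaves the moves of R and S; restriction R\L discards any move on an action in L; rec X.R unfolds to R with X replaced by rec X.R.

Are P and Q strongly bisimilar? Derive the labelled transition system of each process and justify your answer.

bisimilar

P's transition system — 3 states:
  s0 = rec X. c.b.(X\{a,c} + (b.X + 0)) ⊢ =c=> s1
  s1 = b.((rec X. c.b.(X\{a,c} + (b.X + 0)))\{a,c} + (b.(rec X. c.b.(X\{a,c} + (b.X + 0))) + 0)) ⊢ =b=> s2
  s2 = (rec X. c.b.(X\{a,c} + (b.X + 0)))\{a,c} + (b.(rec X. c.b.(X\{a,c} + (b.X + 0))) + 0) ⊢ =b=> s0
Q's transition system — 3 states:
  t0 = rec X. c.b.(X\{a,c} + b.X) ⊢ =c=> t1
  t1 = b.((rec X. c.b.(X\{a,c} + b.X))\{a,c} + b.(rec X. c.b.(X\{a,c} + b.X))) ⊢ =b=> t2
  t2 = (rec X. c.b.(X\{a,c} + b.X))\{a,c} + b.(rec X. c.b.(X\{a,c} + b.X)) ⊢ =b=> t0
Partition-refinement fixed point:
  B0 = {s0, t0}
  B1 = {s1, t1}
  B2 = {s2, t2}
s0 ∈ B0, t0 ∈ B0 → same block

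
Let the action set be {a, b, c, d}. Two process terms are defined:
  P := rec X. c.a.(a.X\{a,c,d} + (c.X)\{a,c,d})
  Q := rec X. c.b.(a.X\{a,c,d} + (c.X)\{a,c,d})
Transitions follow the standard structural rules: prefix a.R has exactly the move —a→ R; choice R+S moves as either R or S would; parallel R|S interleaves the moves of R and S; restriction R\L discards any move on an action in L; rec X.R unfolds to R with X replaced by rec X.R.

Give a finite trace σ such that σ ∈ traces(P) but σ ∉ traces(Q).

LTS(P): 4 reachable states
  p0 = rec X. c.a.(a.X\{a,c,d} + (c.X)\{a,c,d}) :: —c→ p1
  p1 = a.(a.(rec X. c.a.(a.X\{a,c,d} + (c.X)\{a,c,d}))\{a,c,d} + (c.(rec X. c.a.(a.X\{a,c,d} + (c.X)\{a,c,d})))\{a,c,d}) :: —a→ p2
  p2 = a.(rec X. c.a.(a.X\{a,c,d} + (c.X)\{a,c,d}))\{a,c,d} + (c.(rec X. c.a.(a.X\{a,c,d} + (c.X)\{a,c,d})))\{a,c,d} :: —a→ p3
  p3 = (rec X. c.a.(a.X\{a,c,d} + (c.X)\{a,c,d}))\{a,c,d} :: ·
LTS(Q): 4 reachable states
  q0 = rec X. c.b.(a.X\{a,c,d} + (c.X)\{a,c,d}) :: —c→ q1
  q1 = b.(a.(rec X. c.b.(a.X\{a,c,d} + (c.X)\{a,c,d}))\{a,c,d} + (c.(rec X. c.b.(a.X\{a,c,d} + (c.X)\{a,c,d})))\{a,c,d}) :: —b→ q2
  q2 = a.(rec X. c.b.(a.X\{a,c,d} + (c.X)\{a,c,d}))\{a,c,d} + (c.(rec X. c.b.(a.X\{a,c,d} + (c.X)\{a,c,d})))\{a,c,d} :: —a→ q3
  q3 = (rec X. c.b.(a.X\{a,c,d} + (c.X)\{a,c,d}))\{a,c,d} :: ·
Executing ca from P (initial set {p0}):
  after c @ step 1: {p1}
  after a @ step 2: {p2}
  ✓ P
Executing ca from Q (initial set {q0}):
  after c @ step 1: {q1}
  after a @ step 2: no successor for Q

ca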